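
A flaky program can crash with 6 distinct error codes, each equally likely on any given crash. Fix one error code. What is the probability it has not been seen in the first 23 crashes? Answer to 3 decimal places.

On each crash the fixed error code fails to appear with probability 5/6.
P(still missing after 23) = (5/6)^23 = 0.0151.

0.015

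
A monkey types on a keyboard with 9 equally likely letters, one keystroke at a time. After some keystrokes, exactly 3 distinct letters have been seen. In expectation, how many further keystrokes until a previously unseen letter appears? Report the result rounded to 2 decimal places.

1.50

The number of keystrokes until the next new letter is geometric with success probability 6/9, so its mean is 9/6.
E = 9/6 = 1.500.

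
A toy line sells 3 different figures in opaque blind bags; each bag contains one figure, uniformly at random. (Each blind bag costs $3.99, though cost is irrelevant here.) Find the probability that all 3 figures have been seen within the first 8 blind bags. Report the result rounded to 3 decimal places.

Let A_i be the event that figure i is missing after 8 blind bags. By inclusion–exclusion on the A_i,
P(all seen) = Σ_{j=0}^{3} (-1)^j C(3,j)((3-j)/3)^8
= 1.0000 - 0.1171 + 0.0005 - 0.0000
= 0.8834.

0.883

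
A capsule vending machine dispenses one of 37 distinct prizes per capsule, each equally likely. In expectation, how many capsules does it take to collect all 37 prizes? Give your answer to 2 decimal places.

155.46

The wait to go from k to k+1 distinct prizes is geometric with mean 37/(37-k).
E[T] = 37/37 + 37/36 + 37/35 + ... + 37/2 + 37/1 = 37·H_{37}.
H_{37} = 4.202, so E[T] = 155.459.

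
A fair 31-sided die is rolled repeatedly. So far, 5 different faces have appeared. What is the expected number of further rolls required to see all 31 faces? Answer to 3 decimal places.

119.487

With k distinct faces already seen, the next new one takes an expected 31/(31-k) rolls.
Sum over k = 5,...,30: E = 31/26 + 31/25 + 31/24 + ... + 31/2 + 31/1 = 119.4870.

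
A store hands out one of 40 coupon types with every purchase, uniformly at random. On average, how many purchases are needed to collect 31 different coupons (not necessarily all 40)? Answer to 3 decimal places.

Going from k to k+1 distinct takes a geometric number of purchases with mean 40/(40-k).
Sum over k = 0,...,30: E = 40/40 + 40/39 + 40/38 + ... + 40/11 + 40/10 = 57.9830.

57.983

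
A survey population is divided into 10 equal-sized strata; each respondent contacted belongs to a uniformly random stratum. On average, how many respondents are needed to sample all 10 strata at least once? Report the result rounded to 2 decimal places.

After k distinct strata have appeared, the next respondent gives a new one with probability (10-k)/10, so the expected wait for the (k+1)-th is 10/(10-k).
E[T] = 10/10 + 10/9 + 10/8 + ... + 10/2 + 10/1 = 10·H_{10}.
H_{10} = 2.929, so E[T] = 29.290.

29.29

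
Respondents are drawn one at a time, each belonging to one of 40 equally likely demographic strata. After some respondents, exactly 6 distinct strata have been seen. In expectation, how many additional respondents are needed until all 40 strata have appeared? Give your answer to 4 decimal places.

The wait to go from k to k+1 distinct strata is geometric with mean 40/(40-k).
Sum over k = 6,...,39: E = 40/34 + 40/33 + 40/32 + ... + 40/2 + 40/1 = 164.72840.

164.7284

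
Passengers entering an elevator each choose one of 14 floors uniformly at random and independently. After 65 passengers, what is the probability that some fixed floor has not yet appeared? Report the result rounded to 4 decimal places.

On each passenger the fixed floor fails to appear with probability 13/14.
P(still missing after 65) = (13/14)^65 = 0.00809.

0.0081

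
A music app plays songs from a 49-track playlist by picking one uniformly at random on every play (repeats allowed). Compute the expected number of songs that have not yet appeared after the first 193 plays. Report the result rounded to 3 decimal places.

For each song, P(unseen after 193) = (48/49)^193 = 0.0187.
By linearity of expectation, E[unseen] = 49·(48/49)^193 = 0.9160.

0.916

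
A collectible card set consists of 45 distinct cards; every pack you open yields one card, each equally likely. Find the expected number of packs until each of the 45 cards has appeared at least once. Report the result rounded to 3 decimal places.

Split into phases: going from k distinct to k+1 distinct takes on average 45/(45-k) packs.
E[T] = 45/45 + 45/44 + 45/43 + ... + 45/2 + 45/1 = 45·H_{45}.
H_{45} = 4.3949, so E[T] = 197.7727.

197.773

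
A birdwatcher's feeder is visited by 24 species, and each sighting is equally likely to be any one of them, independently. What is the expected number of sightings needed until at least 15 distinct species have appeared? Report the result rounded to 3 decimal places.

Going from k to k+1 distinct takes a geometric number of sightings with mean 24/(24-k).
Sum over k = 0,...,14: E = 24/24 + 24/23 + 24/22 + ... + 24/11 + 24/10 = 22.7278.

22.728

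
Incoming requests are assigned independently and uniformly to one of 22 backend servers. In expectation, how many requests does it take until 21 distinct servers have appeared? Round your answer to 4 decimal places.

Going from k to k+1 distinct takes a geometric number of requests with mean 22/(22-k).
Sum over k = 0,...,20: E = 22/22 + 22/21 + 22/20 + ... + 22/3 + 22/2 = 59.19789.

59.1979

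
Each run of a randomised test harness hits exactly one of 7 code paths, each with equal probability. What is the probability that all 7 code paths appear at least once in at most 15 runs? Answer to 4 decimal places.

0.4339

Let A_i be the event that code path i is missing after 15 runs. By inclusion–exclusion on the A_i,
P(all seen) = Σ_{j=0}^{7} (-1)^j C(7,j)((7-j)/7)^15
= 1.00000 - 0.69326 + 0.13499 - 0.00792 + 0.00011 - 0.00000 + 0.00000 - 0.00000
= 0.43392.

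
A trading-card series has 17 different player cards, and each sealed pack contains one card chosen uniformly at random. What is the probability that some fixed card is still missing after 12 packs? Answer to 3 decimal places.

Each pack misses the fixed card with probability (17-1)/17 = 16/17, independently.
P(still missing after 12) = (16/17)^12 = 0.4831.

0.483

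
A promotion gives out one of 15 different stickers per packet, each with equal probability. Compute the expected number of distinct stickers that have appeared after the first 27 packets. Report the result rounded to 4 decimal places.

For each sticker, P(seen in 27 packets) = 1 - (14/15)^27 = 0.84476.
By linearity of expectation, E[distinct seen] = 15·(1 - (14/15)^27) = 12.67146.

12.6715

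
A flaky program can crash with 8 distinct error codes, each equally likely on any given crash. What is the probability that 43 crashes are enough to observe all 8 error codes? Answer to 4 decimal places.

0.9744

By inclusion–exclusion over which error codes are missing,
P(all seen) = Σ_{j=0}^{8} (-1)^j C(8,j)((8-j)/8)^43
= 1.00000 - 0.02567 + 0.00012 - 0.00000 + 0.00000 - 0.00000 + 0.00000 - 0.00000 + 0.00000
= 0.97445.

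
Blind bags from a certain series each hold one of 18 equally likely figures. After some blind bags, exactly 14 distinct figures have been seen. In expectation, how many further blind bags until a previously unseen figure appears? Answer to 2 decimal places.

4.50

The number of blind bags until the next new figure is geometric with success probability 4/18, so its mean is 18/4.
E = 18/4 = 4.500.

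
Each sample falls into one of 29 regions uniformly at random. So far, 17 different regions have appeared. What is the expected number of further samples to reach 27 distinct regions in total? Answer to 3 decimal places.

46.493

From k distinct to k+1 distinct takes on average 29/(29-k) samples.
Sum over k = 17,...,26: E = 29/12 + 29/11 + 29/10 + ... + 29/4 + 29/3 = 46.4931.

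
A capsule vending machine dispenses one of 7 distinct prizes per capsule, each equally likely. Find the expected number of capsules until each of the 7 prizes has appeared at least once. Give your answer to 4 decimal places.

18.1500

Split into phases: going from k distinct to k+1 distinct takes on average 7/(7-k) capsules.
E[T] = 7/7 + 7/6 + 7/5 + ... + 7/2 + 7/1 = 7·H_{7}.
H_{7} = 2.59286, so E[T] = 18.15000.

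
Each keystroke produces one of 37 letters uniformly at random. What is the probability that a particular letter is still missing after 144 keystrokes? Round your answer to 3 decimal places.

0.019

Each keystroke misses the fixed letter with probability (37-1)/37 = 36/37, independently.
P(still missing after 144) = (36/37)^144 = 0.0193.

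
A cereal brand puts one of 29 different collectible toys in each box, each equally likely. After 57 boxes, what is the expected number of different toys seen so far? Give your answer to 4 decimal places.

25.0761

For each toy, P(seen in 57 boxes) = 1 - (28/29)^57 = 0.86469.
By linearity of expectation, E[distinct seen] = 29·(1 - (28/29)^57) = 25.07608.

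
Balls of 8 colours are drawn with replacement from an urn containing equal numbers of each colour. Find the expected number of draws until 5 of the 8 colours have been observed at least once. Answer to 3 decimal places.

7.076

With k distinct colours already seen, the next new one arrives after an expected 8/(8-k) draws.
Sum over k = 0,...,4: E = 8/8 + 8/7 + 8/6 + 8/5 + 8/4 = 7.0762.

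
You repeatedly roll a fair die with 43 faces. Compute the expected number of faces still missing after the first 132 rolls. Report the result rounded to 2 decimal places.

For each face, P(unseen after 132) = (42/43)^132 = 0.045.
By linearity of expectation, E[unseen] = 43·(42/43)^132 = 1.925.

1.93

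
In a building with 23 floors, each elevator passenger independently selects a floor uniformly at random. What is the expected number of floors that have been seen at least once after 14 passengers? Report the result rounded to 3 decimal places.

For each floor, P(seen in 14 passengers) = 1 - (22/23)^14 = 0.4633.
By linearity of expectation, E[distinct seen] = 23·(1 - (22/23)^14) = 10.6560.

10.656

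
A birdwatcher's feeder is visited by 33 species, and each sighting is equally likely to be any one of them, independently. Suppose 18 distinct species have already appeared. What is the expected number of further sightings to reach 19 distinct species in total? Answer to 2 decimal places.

The wait to go from k to k+1 distinct species is geometric with mean 33/(33-k).
Only the k = 18 term is needed: E = 33/15 = 2.200.

2.20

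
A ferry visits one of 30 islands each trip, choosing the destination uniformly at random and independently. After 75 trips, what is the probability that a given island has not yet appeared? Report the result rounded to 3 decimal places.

Each trip misses the fixed island with probability (30-1)/30 = 29/30, independently.
P(still missing after 75) = (29/30)^75 = 0.0787.

0.079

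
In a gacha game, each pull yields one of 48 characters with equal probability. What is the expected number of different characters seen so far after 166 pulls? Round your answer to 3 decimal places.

For each character, P(seen in 166 pulls) = 1 - (47/48)^166 = 0.9696.
By linearity of expectation, E[distinct seen] = 48·(1 - (47/48)^166) = 46.5431.

46.543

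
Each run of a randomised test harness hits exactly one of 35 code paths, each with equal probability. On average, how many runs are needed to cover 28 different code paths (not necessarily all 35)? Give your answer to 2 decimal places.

54.39

With k distinct code paths already seen, the next new one arrives after an expected 35/(35-k) runs.
Sum over k = 0,...,27: E = 35/35 + 35/34 + 35/33 + ... + 35/9 + 35/8 = 54.387.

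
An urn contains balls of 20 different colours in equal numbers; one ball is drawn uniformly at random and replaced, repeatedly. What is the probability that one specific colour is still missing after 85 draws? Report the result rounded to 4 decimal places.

0.0128

On each draw the fixed colour fails to appear with probability 19/20.
P(still missing after 85) = (19/20)^85 = 0.01278.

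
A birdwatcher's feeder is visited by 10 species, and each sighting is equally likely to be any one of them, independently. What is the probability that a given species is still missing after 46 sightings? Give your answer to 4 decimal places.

On each sighting the fixed species fails to appear with probability 9/10.
P(still missing after 46) = (9/10)^46 = 0.00786.

0.0079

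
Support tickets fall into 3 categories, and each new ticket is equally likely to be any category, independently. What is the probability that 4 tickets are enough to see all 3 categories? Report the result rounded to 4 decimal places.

0.4444

By inclusion–exclusion over which categories are missing,
P(all seen) = Σ_{j=0}^{3} (-1)^j C(3,j)((3-j)/3)^4
= 1.00000 - 0.59259 + 0.03704 - 0.00000
= 0.44444.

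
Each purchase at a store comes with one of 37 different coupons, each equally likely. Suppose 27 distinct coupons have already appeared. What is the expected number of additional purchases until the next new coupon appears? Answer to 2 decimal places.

3.70

The number of purchases until the next new coupon is geometric with success probability 10/37, so its mean is 37/10.
E = 37/10 = 3.700.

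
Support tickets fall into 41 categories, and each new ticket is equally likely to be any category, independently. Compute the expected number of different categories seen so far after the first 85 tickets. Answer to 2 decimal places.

35.97

For each category, P(seen in 85 tickets) = 1 - (40/41)^85 = 0.877.
By linearity of expectation, E[distinct seen] = 41·(1 - (40/41)^85) = 35.974.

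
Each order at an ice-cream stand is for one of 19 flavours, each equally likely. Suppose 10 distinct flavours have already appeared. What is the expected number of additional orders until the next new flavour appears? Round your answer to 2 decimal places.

2.11

Each order yields a new flavour with probability (19-10)/19 = 9/19, so the wait is geometric with mean 19/9.
E = 19/9 = 2.111.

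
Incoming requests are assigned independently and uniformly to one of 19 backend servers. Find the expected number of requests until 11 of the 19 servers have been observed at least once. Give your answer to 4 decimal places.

Going from k to k+1 distinct takes a geometric number of requests with mean 19/(19-k).
Sum over k = 0,...,10: E = 19/19 + 19/18 + 19/17 + ... + 19/10 + 19/9 = 15.76777.

15.7678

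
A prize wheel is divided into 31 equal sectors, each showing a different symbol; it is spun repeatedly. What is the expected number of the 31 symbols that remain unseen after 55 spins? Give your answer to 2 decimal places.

5.11

For each symbol, P(unseen after 55) = (30/31)^55 = 0.165.
By linearity of expectation, E[unseen] = 31·(30/31)^55 = 5.107.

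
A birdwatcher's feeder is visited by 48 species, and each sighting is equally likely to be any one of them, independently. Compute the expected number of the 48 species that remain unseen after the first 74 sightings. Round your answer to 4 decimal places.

10.1072

For each species, P(unseen after 74) = (47/48)^74 = 0.21057.
By linearity of expectation, E[unseen] = 48·(47/48)^74 = 10.10721.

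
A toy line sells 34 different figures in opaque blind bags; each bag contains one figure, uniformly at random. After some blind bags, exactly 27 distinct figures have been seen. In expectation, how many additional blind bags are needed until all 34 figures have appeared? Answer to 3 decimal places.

88.157

With k distinct figures already seen, the next new one takes an expected 34/(34-k) blind bags.
Sum over k = 27,...,33: E = 34/7 + 34/6 + 34/5 + ... + 34/2 + 34/1 = 88.1571.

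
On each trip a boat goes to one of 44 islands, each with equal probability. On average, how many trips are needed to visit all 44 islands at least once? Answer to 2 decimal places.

192.40

The wait to go from k to k+1 distinct islands is geometric with mean 44/(44-k).
E[T] = 44/44 + 44/43 + 44/42 + ... + 44/2 + 44/1 = 44·H_{44}.
H_{44} = 4.373, so E[T] = 192.400.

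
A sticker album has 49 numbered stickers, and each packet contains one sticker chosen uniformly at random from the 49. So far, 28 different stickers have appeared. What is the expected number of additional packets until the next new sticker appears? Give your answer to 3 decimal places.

The number of packets until the next new sticker is geometric with success probability 21/49, so its mean is 49/21.
E = 49/21 = 2.3333.

2.333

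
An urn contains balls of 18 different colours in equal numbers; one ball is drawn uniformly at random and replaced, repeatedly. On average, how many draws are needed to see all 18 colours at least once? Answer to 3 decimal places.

The wait to go from k to k+1 distinct colours is geometric with mean 18/(18-k).
E[T] = 18/18 + 18/17 + 18/16 + ... + 18/2 + 18/1 = 18·H_{18}.
H_{18} = 3.4951, so E[T] = 62.9119.

62.912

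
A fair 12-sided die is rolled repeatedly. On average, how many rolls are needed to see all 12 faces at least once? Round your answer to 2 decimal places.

37.24

After k distinct faces have appeared, the next roll gives a new one with probability (12-k)/12, so the expected wait for the (k+1)-th is 12/(12-k).
E[T] = 12/12 + 12/11 + 12/10 + ... + 12/2 + 12/1 = 12·H_{12}.
H_{12} = 3.103, so E[T] = 37.239.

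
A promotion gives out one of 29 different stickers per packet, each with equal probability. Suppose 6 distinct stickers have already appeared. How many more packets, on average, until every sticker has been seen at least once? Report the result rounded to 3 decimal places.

With k distinct stickers already seen, the next new one takes an expected 29/(29-k) packets.
Sum over k = 6,...,28: E = 29/23 + 29/22 + 29/21 + ... + 29/2 + 29/1 = 108.2945.

108.294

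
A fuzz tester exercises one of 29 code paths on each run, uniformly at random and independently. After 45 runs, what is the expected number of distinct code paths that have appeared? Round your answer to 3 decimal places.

For each code path, P(seen in 45 runs) = 1 - (28/29)^45 = 0.7938.
By linearity of expectation, E[distinct seen] = 29·(1 - (28/29)^45) = 23.0214.

23.021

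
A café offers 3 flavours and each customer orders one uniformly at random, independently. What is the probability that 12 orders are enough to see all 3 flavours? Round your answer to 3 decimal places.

By inclusion–exclusion over which flavours are missing,
P(all seen) = Σ_{j=0}^{3} (-1)^j C(3,j)((3-j)/3)^12
= 1.0000 - 0.0231 + 0.0000 - 0.0000
= 0.9769.

0.977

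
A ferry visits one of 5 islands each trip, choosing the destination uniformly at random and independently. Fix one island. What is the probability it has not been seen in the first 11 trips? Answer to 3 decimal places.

0.086

Each trip misses the fixed island with probability (5-1)/5 = 4/5, independently.
P(still missing after 11) = (4/5)^11 = 0.0859.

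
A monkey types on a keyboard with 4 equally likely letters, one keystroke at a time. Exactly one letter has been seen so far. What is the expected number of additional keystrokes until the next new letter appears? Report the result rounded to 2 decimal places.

Each keystroke yields a new letter with probability (4-1)/4 = 3/4, so the wait is geometric with mean 4/3.
E = 4/3 = 1.333.

1.33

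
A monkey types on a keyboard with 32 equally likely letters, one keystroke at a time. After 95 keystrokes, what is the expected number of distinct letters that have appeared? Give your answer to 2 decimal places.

For each letter, P(seen in 95 keystrokes) = 1 - (31/32)^95 = 0.951.
By linearity of expectation, E[distinct seen] = 32·(1 - (31/32)^95) = 30.432.

30.43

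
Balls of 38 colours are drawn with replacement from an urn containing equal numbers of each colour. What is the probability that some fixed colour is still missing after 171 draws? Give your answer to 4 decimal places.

0.0105

Each draw misses the fixed colour with probability (38-1)/38 = 37/38, independently.
P(still missing after 171) = (37/38)^171 = 0.01046.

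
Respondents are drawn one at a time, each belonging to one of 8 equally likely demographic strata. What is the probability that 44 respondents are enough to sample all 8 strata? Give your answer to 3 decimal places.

0.978

Let A_i be the event that stratum i is missing after 44 respondents. By inclusion–exclusion on the A_i,
P(all seen) = Σ_{j=0}^{8} (-1)^j C(8,j)((8-j)/8)^44
= 1.0000 - 0.0225 + 0.0001 - 0.0000 + 0.0000 - 0.0000 + 0.0000 - 0.0000 + 0.0000
= 0.9776.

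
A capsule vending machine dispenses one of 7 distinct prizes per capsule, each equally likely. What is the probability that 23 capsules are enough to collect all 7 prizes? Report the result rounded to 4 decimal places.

By inclusion–exclusion over which prizes are missing,
P(all seen) = Σ_{j=0}^{7} (-1)^j C(7,j)((7-j)/7)^23
= 1.00000 - 0.20199 + 0.00915 - 0.00009 + 0.00000 - 0.00000 + 0.00000 - 0.00000
= 0.80707.

0.8071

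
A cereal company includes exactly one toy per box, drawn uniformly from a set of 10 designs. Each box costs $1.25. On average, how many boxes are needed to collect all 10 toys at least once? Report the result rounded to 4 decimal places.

After k distinct toys have appeared, the next box gives a new one with probability (10-k)/10, so the expected wait for the (k+1)-th is 10/(10-k).
E[T] = 10/10 + 10/9 + 10/8 + ... + 10/2 + 10/1 = 10·H_{10}.
H_{10} = 2.92897, so E[T] = 29.28968.

29.2897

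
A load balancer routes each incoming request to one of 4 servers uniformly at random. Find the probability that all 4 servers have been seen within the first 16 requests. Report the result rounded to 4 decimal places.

0.9600

By inclusion–exclusion over which servers are missing,
P(all seen) = Σ_{j=0}^{4} (-1)^j C(4,j)((4-j)/4)^16
= 1.00000 - 0.04009 + 0.00009 - 0.00000 + 0.00000
= 0.96000.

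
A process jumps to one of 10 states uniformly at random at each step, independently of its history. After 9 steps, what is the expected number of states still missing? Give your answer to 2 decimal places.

For each state, P(unseen after 9) = (9/10)^9 = 0.387.
By linearity of expectation, E[unseen] = 10·(9/10)^9 = 3.874.

3.87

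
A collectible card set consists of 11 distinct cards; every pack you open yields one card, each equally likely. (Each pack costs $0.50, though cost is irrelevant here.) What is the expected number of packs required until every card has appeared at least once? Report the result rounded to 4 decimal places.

33.2187

Split into phases: going from k distinct to k+1 distinct takes on average 11/(11-k) packs.
E[T] = 11/11 + 11/10 + 11/9 + ... + 11/2 + 11/1 = 11·H_{11}.
H_{11} = 3.01988, so E[T] = 33.21865.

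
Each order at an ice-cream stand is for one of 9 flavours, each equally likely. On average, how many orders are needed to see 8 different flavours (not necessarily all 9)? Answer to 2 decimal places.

With k distinct flavours already seen, the next new one arrives after an expected 9/(9-k) orders.
Sum over k = 0,...,7: E = 9/9 + 9/8 + 9/7 + ... + 9/3 + 9/2 = 16.461.

16.46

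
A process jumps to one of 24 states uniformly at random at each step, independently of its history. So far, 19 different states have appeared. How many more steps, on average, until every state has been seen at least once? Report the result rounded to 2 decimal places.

The wait to go from k to k+1 distinct states is geometric with mean 24/(24-k).
Sum over k = 19,...,23: E = 24/5 + 24/4 + 24/3 + 24/2 + 24/1 = 54.800.

54.80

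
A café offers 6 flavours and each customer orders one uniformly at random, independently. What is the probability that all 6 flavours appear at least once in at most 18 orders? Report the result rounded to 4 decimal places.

0.7847

Let A_i be the event that flavour i is missing after 18 orders. By inclusion–exclusion on the A_i,
P(all seen) = Σ_{j=0}^{6} (-1)^j C(6,j)((6-j)/6)^18
= 1.00000 - 0.22537 + 0.01015 - 0.00008 + 0.00000 - 0.00000 + 0.00000
= 0.78471.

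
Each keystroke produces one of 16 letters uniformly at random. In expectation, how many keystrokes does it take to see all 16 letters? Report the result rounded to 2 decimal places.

54.09

The wait to go from k to k+1 distinct letters is geometric with mean 16/(16-k).
E[T] = 16/16 + 16/15 + 16/14 + ... + 16/2 + 16/1 = 16·H_{16}.
H_{16} = 3.381, so E[T] = 54.092.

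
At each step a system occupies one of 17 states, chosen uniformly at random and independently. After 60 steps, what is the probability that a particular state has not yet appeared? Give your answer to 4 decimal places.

On each step the fixed state fails to appear with probability 16/17.
P(still missing after 60) = (16/17)^60 = 0.02632.

0.0263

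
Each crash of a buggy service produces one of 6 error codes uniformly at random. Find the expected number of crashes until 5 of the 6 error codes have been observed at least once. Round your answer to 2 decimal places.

With k distinct error codes already seen, the next new one arrives after an expected 6/(6-k) crashes.
Sum over k = 0,...,4: E = 6/6 + 6/5 + 6/4 + 6/3 + 6/2 = 8.700.

8.70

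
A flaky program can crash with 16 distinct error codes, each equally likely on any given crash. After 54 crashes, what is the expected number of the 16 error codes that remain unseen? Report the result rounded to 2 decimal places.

0.49

For each error code, P(unseen after 54) = (15/16)^54 = 0.031.
By linearity of expectation, E[unseen] = 16·(15/16)^54 = 0.490.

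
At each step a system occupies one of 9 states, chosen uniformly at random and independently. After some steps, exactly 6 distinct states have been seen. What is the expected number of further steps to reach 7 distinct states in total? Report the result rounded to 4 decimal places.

3.0000

The wait to go from k to k+1 distinct states is geometric with mean 9/(9-k).
Only the k = 6 term is needed: E = 9/3 = 3.00000.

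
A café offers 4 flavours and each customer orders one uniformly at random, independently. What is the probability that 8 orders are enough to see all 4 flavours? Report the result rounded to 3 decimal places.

0.623

By inclusion–exclusion over which flavours are missing,
P(all seen) = Σ_{j=0}^{4} (-1)^j C(4,j)((4-j)/4)^8
= 1.0000 - 0.4005 + 0.0234 - 0.0001 + 0.0000
= 0.6229.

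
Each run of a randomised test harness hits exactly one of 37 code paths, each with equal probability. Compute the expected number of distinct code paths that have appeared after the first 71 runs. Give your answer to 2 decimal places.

31.71

For each code path, P(seen in 71 runs) = 1 - (36/37)^71 = 0.857.
By linearity of expectation, E[distinct seen] = 37·(1 - (36/37)^71) = 31.711.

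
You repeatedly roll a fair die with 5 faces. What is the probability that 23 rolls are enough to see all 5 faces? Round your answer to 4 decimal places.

0.9706

By inclusion–exclusion over which faces are missing,
P(all seen) = Σ_{j=0}^{5} (-1)^j C(5,j)((5-j)/5)^23
= 1.00000 - 0.02951 + 0.00008 - 0.00000 + 0.00000 - 0.00000
= 0.97056.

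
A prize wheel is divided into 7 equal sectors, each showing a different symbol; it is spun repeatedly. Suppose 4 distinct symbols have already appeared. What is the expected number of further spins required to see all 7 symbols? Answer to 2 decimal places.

12.83

With k distinct symbols already seen, the next new one takes an expected 7/(7-k) spins.
Sum over k = 4,...,6: E = 7/3 + 7/2 + 7/1 = 12.833.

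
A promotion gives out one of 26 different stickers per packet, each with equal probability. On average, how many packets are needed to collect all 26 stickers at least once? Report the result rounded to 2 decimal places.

100.21

Split into phases: going from k distinct to k+1 distinct takes on average 26/(26-k) packets.
E[T] = 26/26 + 26/25 + 26/24 + ... + 26/2 + 26/1 = 26·H_{26}.
H_{26} = 3.854, so E[T] = 100.215.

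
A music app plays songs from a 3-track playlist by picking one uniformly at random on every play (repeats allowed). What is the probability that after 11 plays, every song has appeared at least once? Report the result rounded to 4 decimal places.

0.9653

By inclusion–exclusion over which songs are missing,
P(all seen) = Σ_{j=0}^{3} (-1)^j C(3,j)((3-j)/3)^11
= 1.00000 - 0.03468 + 0.00002 - 0.00000
= 0.96533.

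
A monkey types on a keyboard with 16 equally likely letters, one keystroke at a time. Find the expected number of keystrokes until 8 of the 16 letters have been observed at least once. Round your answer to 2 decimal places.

10.61

With k distinct letters already seen, the next new one arrives after an expected 16/(16-k) keystrokes.
Sum over k = 0,...,7: E = 16/16 + 16/15 + 16/14 + ... + 16/10 + 16/9 = 10.606.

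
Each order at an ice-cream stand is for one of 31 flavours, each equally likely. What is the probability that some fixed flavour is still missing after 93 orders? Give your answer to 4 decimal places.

On each order the fixed flavour fails to appear with probability 30/31.
P(still missing after 93) = (30/31)^93 = 0.04738.

0.0474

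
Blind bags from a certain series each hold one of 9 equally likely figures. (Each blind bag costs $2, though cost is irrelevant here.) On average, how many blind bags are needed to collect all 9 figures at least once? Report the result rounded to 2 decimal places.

After k distinct figures have appeared, the next blind bag gives a new one with probability (9-k)/9, so the expected wait for the (k+1)-th is 9/(9-k).
E[T] = 9/9 + 9/8 + 9/7 + ... + 9/2 + 9/1 = 9·H_{9}.
H_{9} = 2.829, so E[T] = 25.461.

25.46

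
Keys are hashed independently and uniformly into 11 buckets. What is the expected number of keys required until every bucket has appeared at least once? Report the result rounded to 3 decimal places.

The wait to go from k to k+1 distinct buckets is geometric with mean 11/(11-k).
E[T] = 11/11 + 11/10 + 11/9 + ... + 11/2 + 11/1 = 11·H_{11}.
H_{11} = 3.0199, so E[T] = 33.2187.

33.219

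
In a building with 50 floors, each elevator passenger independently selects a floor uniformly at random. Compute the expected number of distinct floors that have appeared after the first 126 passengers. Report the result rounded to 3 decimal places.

46.078

For each floor, P(seen in 126 passengers) = 1 - (49/50)^126 = 0.9216.
By linearity of expectation, E[distinct seen] = 50·(1 - (49/50)^126) = 46.0785.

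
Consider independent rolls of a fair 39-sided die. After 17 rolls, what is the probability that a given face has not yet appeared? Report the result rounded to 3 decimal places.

0.643

On each roll the fixed face fails to appear with probability 38/39.
P(still missing after 17) = (38/39)^17 = 0.6430.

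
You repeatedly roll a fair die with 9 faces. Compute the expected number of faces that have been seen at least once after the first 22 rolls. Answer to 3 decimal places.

For each face, P(seen in 22 rolls) = 1 - (8/9)^22 = 0.9251.
By linearity of expectation, E[distinct seen] = 9·(1 - (8/9)^22) = 8.3256.

8.326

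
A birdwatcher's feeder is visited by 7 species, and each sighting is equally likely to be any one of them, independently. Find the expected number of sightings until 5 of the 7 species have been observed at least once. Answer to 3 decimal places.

7.650

With k distinct species already seen, the next new one arrives after an expected 7/(7-k) sightings.
Sum over k = 0,...,4: E = 7/7 + 7/6 + 7/5 + 7/4 + 7/3 = 7.6500.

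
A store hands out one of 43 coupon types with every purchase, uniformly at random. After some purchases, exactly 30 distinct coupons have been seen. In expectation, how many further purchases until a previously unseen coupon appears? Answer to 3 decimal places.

3.308

Each purchase yields a new coupon with probability (43-30)/43 = 13/43, so the wait is geometric with mean 43/13.
E = 43/13 = 3.3077.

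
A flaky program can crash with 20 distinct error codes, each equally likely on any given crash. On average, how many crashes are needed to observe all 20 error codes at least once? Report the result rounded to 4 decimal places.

After k distinct error codes have appeared, the next crash gives a new one with probability (20-k)/20, so the expected wait for the (k+1)-th is 20/(20-k).
E[T] = 20/20 + 20/19 + 20/18 + ... + 20/2 + 20/1 = 20·H_{20}.
H_{20} = 3.59774, so E[T] = 71.95479.

71.9548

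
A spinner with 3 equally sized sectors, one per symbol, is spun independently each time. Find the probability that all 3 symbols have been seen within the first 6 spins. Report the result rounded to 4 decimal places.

0.7407

Let A_i be the event that symbol i is missing after 6 spins. By inclusion–exclusion on the A_i,
P(all seen) = Σ_{j=0}^{3} (-1)^j C(3,j)((3-j)/3)^6
= 1.00000 - 0.26337 + 0.00412 - 0.00000
= 0.74074.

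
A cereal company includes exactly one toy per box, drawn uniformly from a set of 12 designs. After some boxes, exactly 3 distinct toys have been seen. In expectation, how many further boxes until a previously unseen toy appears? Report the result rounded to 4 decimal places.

Each box yields a new toy with probability (12-3)/12 = 9/12, so the wait is geometric with mean 12/9.
E = 12/9 = 1.33333.

1.3333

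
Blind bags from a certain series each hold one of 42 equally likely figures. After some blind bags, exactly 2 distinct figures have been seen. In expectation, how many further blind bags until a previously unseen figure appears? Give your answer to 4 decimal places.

1.0500

Each blind bag yields a new figure with probability (42-2)/42 = 40/42, so the wait is geometric with mean 42/40.
E = 42/40 = 1.05000.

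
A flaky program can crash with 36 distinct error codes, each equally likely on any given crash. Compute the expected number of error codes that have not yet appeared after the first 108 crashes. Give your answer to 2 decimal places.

For each error code, P(unseen after 108) = (35/36)^108 = 0.048.
By linearity of expectation, E[unseen] = 36·(35/36)^108 = 1.718.

1.72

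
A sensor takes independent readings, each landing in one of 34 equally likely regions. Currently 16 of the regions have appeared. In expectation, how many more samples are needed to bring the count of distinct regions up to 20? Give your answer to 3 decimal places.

From k distinct to k+1 distinct takes on average 34/(34-k) samples.
Sum over k = 16,...,19: E = 34/18 + 34/17 + 34/16 + 34/15 = 8.2806.

8.281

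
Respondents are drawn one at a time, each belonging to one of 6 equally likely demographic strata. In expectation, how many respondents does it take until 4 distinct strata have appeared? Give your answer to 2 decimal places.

5.70

Going from k to k+1 distinct takes a geometric number of respondents with mean 6/(6-k).
Sum over k = 0,...,3: E = 6/6 + 6/5 + 6/4 + 6/3 = 5.700.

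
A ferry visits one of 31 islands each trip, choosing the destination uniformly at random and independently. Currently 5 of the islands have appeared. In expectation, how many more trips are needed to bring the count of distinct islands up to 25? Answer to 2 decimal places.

43.54

From k distinct to k+1 distinct takes on average 31/(31-k) trips.
Sum over k = 5,...,24: E = 31/26 + 31/25 + 31/24 + ... + 31/8 + 31/7 = 43.537.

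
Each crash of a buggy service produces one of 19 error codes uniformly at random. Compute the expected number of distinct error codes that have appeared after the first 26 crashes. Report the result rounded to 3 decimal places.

For each error code, P(seen in 26 crashes) = 1 - (18/19)^26 = 0.7548.
By linearity of expectation, E[distinct seen] = 19·(1 - (18/19)^26) = 14.3415.

14.342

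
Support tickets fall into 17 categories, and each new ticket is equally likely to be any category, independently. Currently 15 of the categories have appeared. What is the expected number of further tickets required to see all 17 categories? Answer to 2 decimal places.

25.50

The wait to go from k to k+1 distinct categories is geometric with mean 17/(17-k).
Sum over k = 15,...,16: E = 17/2 + 17/1 = 25.500.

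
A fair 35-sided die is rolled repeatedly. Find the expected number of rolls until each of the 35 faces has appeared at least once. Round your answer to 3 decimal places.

145.137

The wait to go from k to k+1 distinct faces is geometric with mean 35/(35-k).
E[T] = 35/35 + 35/34 + 35/33 + ... + 35/2 + 35/1 = 35·H_{35}.
H_{35} = 4.1468, so E[T] = 145.1373.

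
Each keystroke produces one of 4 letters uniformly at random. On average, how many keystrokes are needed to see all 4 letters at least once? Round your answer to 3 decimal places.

8.333

Split into phases: going from k distinct to k+1 distinct takes on average 4/(4-k) keystrokes.
E[T] = 4/4 + 4/3 + 4/2 + 4/1 = 4·H_{4}.
H_{4} = 2.0833, so E[T] = 8.3333.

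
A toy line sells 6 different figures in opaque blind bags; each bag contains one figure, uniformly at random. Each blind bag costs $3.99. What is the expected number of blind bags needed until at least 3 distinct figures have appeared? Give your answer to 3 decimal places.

3.700

Going from k to k+1 distinct takes a geometric number of blind bags with mean 6/(6-k).
Sum over k = 0,...,2: E = 6/6 + 6/5 + 6/4 = 3.7000.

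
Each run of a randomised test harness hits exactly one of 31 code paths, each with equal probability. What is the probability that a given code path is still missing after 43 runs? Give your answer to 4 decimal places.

Each run misses the fixed code path with probability (31-1)/31 = 30/31, independently.
P(still missing after 43) = (30/31)^43 = 0.24415.

0.2442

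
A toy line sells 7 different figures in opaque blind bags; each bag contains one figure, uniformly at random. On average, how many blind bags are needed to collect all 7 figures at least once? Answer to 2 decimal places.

18.15

Split into phases: going from k distinct to k+1 distinct takes on average 7/(7-k) blind bags.
E[T] = 7/7 + 7/6 + 7/5 + ... + 7/2 + 7/1 = 7·H_{7}.
H_{7} = 2.593, so E[T] = 18.150.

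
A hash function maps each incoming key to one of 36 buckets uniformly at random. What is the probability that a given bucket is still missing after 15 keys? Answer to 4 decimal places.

Each key misses the fixed bucket with probability (36-1)/36 = 35/36, independently.
P(still missing after 15) = (35/36)^15 = 0.65536.

0.6554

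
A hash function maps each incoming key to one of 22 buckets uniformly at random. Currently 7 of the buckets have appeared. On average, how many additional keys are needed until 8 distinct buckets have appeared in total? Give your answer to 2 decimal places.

1.47

With k distinct buckets already seen, the next new one takes an expected 22/(22-k) keys.
Only the k = 7 term is needed: E = 22/15 = 1.467.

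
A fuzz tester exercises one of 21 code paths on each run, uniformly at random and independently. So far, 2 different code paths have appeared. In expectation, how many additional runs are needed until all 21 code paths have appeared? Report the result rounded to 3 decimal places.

From k distinct to k+1 distinct takes on average 21/(21-k) runs.
Sum over k = 2,...,20: E = 21/19 + 21/18 + 21/17 + ... + 21/2 + 21/1 = 74.5025.

74.503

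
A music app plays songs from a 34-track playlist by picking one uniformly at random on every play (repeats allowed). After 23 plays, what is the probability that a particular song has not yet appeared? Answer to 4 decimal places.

0.5033

Each play misses the fixed song with probability (34-1)/34 = 33/34, independently.
P(still missing after 23) = (33/34)^23 = 0.50328.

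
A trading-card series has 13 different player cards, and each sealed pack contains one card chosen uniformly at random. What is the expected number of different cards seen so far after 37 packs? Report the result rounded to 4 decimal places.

12.3274

For each card, P(seen in 37 packs) = 1 - (12/13)^37 = 0.94826.
By linearity of expectation, E[distinct seen] = 13·(1 - (12/13)^37) = 12.32742.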